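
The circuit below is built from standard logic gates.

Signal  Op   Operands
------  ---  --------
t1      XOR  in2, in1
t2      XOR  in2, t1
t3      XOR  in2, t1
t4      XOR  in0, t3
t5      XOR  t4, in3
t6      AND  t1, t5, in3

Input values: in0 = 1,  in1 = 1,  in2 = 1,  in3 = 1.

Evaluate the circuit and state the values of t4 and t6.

t4 = 0; t6 = 0

t1 = in2 XOR in1 = 1 XOR 1 = 0
t3 = in2 XOR t1 = 1 XOR 0 = 1
t4 = in0 XOR t3 = 1 XOR 1 = 0
t5 = t4 XOR in3 = 0 XOR 1 = 1
t6 = t1 AND t5 AND in3 = 0 AND 1 AND 1 = 0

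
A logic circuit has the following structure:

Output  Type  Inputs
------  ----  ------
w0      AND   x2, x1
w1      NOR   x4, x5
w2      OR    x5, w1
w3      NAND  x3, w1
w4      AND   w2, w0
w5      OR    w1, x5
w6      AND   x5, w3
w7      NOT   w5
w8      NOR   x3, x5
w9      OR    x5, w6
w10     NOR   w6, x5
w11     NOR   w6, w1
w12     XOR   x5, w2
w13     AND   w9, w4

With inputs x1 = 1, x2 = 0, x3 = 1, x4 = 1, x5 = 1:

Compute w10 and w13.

w10 = 0, w13 = 0

w0 = x2 AND x1 = 0 AND 1 = 0
w1 = x4 NOR x5 = 1 NOR 1 = 0
w2 = x5 OR w1 = 1 OR 0 = 1
w3 = x3 NAND w1 = 1 NAND 0 = 1
w4 = w2 AND w0 = 1 AND 0 = 0
w6 = x5 AND w3 = 1 AND 1 = 1
w9 = x5 OR w6 = 1 OR 1 = 1
w10 = w6 NOR x5 = 1 NOR 1 = 0
w13 = w9 AND w4 = 1 AND 0 = 0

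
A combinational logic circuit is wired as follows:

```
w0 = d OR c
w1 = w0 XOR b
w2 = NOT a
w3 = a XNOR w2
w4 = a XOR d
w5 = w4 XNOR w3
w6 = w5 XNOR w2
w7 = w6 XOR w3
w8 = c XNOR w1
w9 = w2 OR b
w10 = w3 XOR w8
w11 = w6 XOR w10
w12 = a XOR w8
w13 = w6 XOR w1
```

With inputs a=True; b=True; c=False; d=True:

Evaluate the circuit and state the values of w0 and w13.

w0 = d OR c = True OR False = True
w1 = w0 XOR b = True XOR True = False
w2 = NOT a = NOT True = False
w3 = a XNOR w2 = True XNOR False = False
w4 = a XOR d = True XOR True = False
w5 = w4 XNOR w3 = False XNOR False = True
w6 = w5 XNOR w2 = True XNOR False = False
w13 = w6 XOR w1 = False XOR False = False

w0 = True  w13 = False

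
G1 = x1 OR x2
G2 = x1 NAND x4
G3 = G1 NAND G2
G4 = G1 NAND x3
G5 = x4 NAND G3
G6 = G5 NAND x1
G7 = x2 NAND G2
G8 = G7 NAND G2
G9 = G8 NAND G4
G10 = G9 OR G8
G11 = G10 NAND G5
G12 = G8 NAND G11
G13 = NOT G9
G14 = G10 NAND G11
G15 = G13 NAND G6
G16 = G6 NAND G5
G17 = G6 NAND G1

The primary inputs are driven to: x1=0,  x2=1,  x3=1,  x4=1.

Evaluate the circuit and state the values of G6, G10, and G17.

G6 = 1  G10 = 1  G17 = 0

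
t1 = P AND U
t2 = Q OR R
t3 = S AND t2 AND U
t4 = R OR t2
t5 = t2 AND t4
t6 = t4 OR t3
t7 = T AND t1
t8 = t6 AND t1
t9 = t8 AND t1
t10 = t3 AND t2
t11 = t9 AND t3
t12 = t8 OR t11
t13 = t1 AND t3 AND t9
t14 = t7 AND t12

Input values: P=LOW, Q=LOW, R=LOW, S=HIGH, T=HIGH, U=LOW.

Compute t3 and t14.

t1 = P AND U = LOW AND LOW = LOW
t2 = Q OR R = LOW OR LOW = LOW
t3 = S AND t2 AND U = HIGH AND LOW AND LOW = LOW
t4 = R OR t2 = LOW OR LOW = LOW
t6 = t4 OR t3 = LOW OR LOW = LOW
t7 = T AND t1 = HIGH AND LOW = LOW
t8 = t6 AND t1 = LOW AND LOW = LOW
t9 = t8 AND t1 = LOW AND LOW = LOW
t11 = t9 AND t3 = LOW AND LOW = LOW
t12 = t8 OR t11 = LOW OR LOW = LOW
t14 = t7 AND t12 = LOW AND LOW = LOW

t3 = LOW, t14 = LOW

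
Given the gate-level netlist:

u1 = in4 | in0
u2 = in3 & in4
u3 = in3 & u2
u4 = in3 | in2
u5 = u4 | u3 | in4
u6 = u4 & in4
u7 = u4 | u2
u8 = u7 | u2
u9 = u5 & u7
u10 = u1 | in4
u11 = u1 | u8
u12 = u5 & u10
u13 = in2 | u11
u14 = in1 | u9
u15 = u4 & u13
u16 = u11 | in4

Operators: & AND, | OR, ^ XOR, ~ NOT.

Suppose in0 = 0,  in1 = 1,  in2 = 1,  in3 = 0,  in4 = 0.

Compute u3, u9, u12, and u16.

u3 = 0, u9 = 1, u12 = 0, u16 = 1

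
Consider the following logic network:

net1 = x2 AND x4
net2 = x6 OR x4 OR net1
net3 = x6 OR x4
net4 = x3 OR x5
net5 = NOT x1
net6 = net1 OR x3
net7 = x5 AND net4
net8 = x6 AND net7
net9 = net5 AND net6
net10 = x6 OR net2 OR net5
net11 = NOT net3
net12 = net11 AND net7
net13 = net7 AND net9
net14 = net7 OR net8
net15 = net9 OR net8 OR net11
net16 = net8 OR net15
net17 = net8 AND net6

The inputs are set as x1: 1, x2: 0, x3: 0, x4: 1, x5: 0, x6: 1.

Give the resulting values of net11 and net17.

net11 = 0, net17 = 0

net1 = x2 AND x4 = 0 AND 1 = 0
net3 = x6 OR x4 = 1 OR 1 = 1
net4 = x3 OR x5 = 0 OR 0 = 0
net6 = net1 OR x3 = 0 OR 0 = 0
net7 = x5 AND net4 = 0 AND 0 = 0
net8 = x6 AND net7 = 1 AND 0 = 0
net11 = NOT net3 = NOT 1 = 0
net17 = net8 AND net6 = 0 AND 0 = 0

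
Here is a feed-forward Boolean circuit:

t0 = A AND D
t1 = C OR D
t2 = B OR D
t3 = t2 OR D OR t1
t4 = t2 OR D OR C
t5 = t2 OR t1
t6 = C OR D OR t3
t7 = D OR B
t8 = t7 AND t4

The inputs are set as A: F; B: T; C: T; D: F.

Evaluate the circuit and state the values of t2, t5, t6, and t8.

t2 = T  t5 = T  t6 = T  t8 = T

t1 = C OR D = T OR F = T
t2 = B OR D = T OR F = T
t3 = t2 OR D OR t1 = T OR F OR T = T
t4 = t2 OR D OR C = T OR F OR T = T
t5 = t2 OR t1 = T OR T = T
t6 = C OR D OR t3 = T OR F OR T = T
t7 = D OR B = F OR T = T
t8 = t7 AND t4 = T AND T = T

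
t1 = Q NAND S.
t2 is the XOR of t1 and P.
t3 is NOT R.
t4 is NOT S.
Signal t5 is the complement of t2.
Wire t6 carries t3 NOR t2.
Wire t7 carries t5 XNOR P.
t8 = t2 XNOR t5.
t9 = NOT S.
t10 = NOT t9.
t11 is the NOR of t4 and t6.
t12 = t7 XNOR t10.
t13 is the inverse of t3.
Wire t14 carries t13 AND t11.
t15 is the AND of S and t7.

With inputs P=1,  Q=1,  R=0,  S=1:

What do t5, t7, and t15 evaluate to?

t1 = Q NAND S = 1 NAND 1 = 0
t2 = t1 XOR P = 0 XOR 1 = 1
t5 = NOT t2 = NOT 1 = 0
t7 = t5 XNOR P = 0 XNOR 1 = 0
t15 = S AND t7 = 1 AND 0 = 0

t5 = 0, t7 = 0, t15 = 0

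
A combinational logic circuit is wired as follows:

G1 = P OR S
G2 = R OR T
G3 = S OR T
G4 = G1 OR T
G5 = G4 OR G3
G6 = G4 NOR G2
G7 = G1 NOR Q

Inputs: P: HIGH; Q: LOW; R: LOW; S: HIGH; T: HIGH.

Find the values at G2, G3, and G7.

G2 = HIGH, G3 = HIGH, G7 = LOW

G1 = P OR S = HIGH OR HIGH = HIGH
G2 = R OR T = LOW OR HIGH = HIGH
G3 = S OR T = HIGH OR HIGH = HIGH
G7 = G1 NOR Q = HIGH NOR LOW = LOW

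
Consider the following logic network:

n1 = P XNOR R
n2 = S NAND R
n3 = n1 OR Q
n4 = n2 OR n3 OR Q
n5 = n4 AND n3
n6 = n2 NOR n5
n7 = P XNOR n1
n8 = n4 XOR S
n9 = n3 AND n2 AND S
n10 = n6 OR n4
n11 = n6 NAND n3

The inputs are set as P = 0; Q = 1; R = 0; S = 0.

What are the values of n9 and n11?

n1 = P XNOR R = 0 XNOR 0 = 1
n2 = S NAND R = 0 NAND 0 = 1
n3 = n1 OR Q = 1 OR 1 = 1
n4 = n2 OR n3 OR Q = 1 OR 1 OR 1 = 1
n5 = n4 AND n3 = 1 AND 1 = 1
n6 = n2 NOR n5 = 1 NOR 1 = 0
n9 = n3 AND n2 AND S = 1 AND 1 AND 0 = 0
n11 = n6 NAND n3 = 0 NAND 1 = 1

n9 = 0; n11 = 1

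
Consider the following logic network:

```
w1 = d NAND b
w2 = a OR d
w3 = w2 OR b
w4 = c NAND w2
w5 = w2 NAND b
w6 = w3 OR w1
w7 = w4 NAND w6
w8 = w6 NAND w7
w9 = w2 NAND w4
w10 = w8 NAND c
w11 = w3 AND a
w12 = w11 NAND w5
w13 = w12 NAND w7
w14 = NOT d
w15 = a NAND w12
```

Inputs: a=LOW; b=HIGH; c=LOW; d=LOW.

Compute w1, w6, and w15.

w1 = d NAND b = LOW NAND HIGH = HIGH
w2 = a OR d = LOW OR LOW = LOW
w3 = w2 OR b = LOW OR HIGH = HIGH
w5 = w2 NAND b = LOW NAND HIGH = HIGH
w6 = w3 OR w1 = HIGH OR HIGH = HIGH
w11 = w3 AND a = HIGH AND LOW = LOW
w12 = w11 NAND w5 = LOW NAND HIGH = HIGH
w15 = a NAND w12 = LOW NAND HIGH = HIGH

w1 = HIGH; w6 = HIGH; w15 = HIGH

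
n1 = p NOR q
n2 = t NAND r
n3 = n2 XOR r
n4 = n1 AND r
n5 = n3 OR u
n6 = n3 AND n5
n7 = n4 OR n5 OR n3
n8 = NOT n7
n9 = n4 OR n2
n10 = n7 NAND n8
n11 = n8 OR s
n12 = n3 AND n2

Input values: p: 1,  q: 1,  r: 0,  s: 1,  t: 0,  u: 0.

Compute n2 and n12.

n2 = 1, n12 = 1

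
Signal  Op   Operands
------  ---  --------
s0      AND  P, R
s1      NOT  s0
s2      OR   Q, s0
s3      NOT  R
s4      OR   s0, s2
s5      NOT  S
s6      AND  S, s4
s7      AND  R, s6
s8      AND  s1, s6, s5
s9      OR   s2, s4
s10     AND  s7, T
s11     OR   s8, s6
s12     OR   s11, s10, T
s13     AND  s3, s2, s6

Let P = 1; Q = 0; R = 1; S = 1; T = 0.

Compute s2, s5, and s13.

s0 = P AND R = 1 AND 1 = 1
s2 = Q OR s0 = 0 OR 1 = 1
s3 = NOT R = NOT 1 = 0
s4 = s0 OR s2 = 1 OR 1 = 1
s5 = NOT S = NOT 1 = 0
s6 = S AND s4 = 1 AND 1 = 1
s13 = s3 AND s2 AND s6 = 0 AND 1 AND 1 = 0

s2 = 1, s5 = 0, s13 = 0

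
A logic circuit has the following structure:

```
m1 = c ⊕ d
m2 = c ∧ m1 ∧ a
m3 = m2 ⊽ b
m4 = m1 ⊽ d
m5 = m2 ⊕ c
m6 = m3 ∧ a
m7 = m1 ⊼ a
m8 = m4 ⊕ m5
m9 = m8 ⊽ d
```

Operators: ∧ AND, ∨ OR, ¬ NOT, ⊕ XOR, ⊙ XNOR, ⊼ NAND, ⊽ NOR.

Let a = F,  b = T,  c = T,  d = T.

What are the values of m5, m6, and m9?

m1 = c XOR d = T XOR T = F
m2 = c AND m1 AND a = T AND F AND F = F
m3 = m2 NOR b = F NOR T = F
m4 = m1 NOR d = F NOR T = F
m5 = m2 XOR c = F XOR T = T
m6 = m3 AND a = F AND F = F
m8 = m4 XOR m5 = F XOR T = T
m9 = m8 NOR d = T NOR T = F

m5 = T  m6 = F  m9 = F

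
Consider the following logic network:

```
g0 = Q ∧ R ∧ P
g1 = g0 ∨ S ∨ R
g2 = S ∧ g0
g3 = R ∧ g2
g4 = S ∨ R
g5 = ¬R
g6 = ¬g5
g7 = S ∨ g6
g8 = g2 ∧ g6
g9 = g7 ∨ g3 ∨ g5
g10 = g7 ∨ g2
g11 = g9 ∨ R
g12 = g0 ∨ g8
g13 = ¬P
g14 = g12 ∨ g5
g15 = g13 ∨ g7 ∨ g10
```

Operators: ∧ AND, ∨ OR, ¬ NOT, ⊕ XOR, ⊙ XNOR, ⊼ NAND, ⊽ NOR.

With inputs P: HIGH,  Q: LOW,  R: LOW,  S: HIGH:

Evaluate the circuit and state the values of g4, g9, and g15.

g4 = HIGH  g9 = HIGH  g15 = HIGH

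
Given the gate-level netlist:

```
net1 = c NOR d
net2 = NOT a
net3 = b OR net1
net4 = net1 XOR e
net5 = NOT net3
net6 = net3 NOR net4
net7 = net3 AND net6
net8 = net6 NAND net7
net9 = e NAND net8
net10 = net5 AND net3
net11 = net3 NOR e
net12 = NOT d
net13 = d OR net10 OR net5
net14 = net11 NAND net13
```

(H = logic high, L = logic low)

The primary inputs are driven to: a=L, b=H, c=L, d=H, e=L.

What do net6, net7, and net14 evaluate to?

net6 = L, net7 = L, net14 = H

net1 = c NOR d = L NOR H = L
net3 = b OR net1 = H OR L = H
net4 = net1 XOR e = L XOR L = L
net5 = NOT net3 = NOT H = L
net6 = net3 NOR net4 = H NOR L = L
net7 = net3 AND net6 = H AND L = L
net10 = net5 AND net3 = L AND H = L
net11 = net3 NOR e = H NOR L = L
net13 = d OR net10 OR net5 = H OR L OR L = H
net14 = net11 NAND net13 = L NAND H = H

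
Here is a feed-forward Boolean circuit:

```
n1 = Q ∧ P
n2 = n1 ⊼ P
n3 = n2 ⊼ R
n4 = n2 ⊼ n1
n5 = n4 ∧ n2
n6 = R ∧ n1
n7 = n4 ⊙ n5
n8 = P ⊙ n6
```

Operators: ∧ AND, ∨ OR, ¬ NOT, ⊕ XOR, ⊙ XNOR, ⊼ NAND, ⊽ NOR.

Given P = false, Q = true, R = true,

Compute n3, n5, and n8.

n3 = false, n5 = true, n8 = true

n1 = Q AND P = true AND false = false
n2 = n1 NAND P = false NAND false = true
n3 = n2 NAND R = true NAND true = false
n4 = n2 NAND n1 = true NAND false = true
n5 = n4 AND n2 = true AND true = true
n6 = R AND n1 = true AND false = false
n8 = P XNOR n6 = false XNOR false = true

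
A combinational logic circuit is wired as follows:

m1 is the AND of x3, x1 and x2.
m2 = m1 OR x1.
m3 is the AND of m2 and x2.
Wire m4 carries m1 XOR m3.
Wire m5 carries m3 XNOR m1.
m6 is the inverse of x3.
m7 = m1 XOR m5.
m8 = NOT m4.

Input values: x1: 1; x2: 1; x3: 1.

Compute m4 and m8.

m4 = 0, m8 = 1

m1 = x3 AND x1 AND x2 = 1 AND 1 AND 1 = 1
m2 = m1 OR x1 = 1 OR 1 = 1
m3 = m2 AND x2 = 1 AND 1 = 1
m4 = m1 XOR m3 = 1 XOR 1 = 0
m8 = NOT m4 = NOT 0 = 1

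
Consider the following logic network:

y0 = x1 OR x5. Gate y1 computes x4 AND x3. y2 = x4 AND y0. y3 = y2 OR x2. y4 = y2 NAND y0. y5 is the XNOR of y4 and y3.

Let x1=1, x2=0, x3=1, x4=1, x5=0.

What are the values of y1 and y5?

y1 = 1  y5 = 0

y0 = x1 OR x5 = 1 OR 0 = 1
y1 = x4 AND x3 = 1 AND 1 = 1
y2 = x4 AND y0 = 1 AND 1 = 1
y3 = y2 OR x2 = 1 OR 0 = 1
y4 = y2 NAND y0 = 1 NAND 1 = 0
y5 = y4 XNOR y3 = 0 XNOR 1 = 0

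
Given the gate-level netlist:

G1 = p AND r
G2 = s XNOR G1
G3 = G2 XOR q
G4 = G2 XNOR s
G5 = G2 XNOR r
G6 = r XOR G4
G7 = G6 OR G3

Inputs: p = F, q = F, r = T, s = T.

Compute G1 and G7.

G1 = F, G7 = T

G1 = p AND r = F AND T = F
G2 = s XNOR G1 = T XNOR F = F
G3 = G2 XOR q = F XOR F = F
G4 = G2 XNOR s = F XNOR T = F
G6 = r XOR G4 = T XOR F = T
G7 = G6 OR G3 = T OR F = T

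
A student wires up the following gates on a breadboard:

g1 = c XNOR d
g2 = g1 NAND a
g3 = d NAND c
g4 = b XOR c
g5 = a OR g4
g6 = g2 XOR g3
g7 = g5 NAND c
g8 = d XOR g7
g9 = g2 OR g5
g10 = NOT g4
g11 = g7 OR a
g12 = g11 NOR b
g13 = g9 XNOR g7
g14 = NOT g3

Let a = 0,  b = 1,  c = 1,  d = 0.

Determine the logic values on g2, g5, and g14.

g1 = c XNOR d = 1 XNOR 0 = 0
g2 = g1 NAND a = 0 NAND 0 = 1
g3 = d NAND c = 0 NAND 1 = 1
g4 = b XOR c = 1 XOR 1 = 0
g5 = a OR g4 = 0 OR 0 = 0
g14 = NOT g3 = NOT 1 = 0

g2 = 1, g5 = 0, g14 = 0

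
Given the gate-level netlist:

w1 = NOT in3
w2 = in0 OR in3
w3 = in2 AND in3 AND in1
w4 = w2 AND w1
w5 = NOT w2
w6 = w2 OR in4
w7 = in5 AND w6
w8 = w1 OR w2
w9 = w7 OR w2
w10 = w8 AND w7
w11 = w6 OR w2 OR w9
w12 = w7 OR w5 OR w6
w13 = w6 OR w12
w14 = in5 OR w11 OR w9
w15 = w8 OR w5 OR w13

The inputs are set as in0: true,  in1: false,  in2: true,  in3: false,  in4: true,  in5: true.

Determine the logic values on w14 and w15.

w14 = true  w15 = true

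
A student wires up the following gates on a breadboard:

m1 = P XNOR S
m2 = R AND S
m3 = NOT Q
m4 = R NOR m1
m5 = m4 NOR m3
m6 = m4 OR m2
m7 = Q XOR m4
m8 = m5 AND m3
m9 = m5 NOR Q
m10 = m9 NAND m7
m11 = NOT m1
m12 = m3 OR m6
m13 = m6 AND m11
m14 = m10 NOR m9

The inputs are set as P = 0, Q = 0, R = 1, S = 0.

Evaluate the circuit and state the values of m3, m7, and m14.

m1 = P XNOR S = 0 XNOR 0 = 1
m3 = NOT Q = NOT 0 = 1
m4 = R NOR m1 = 1 NOR 1 = 0
m5 = m4 NOR m3 = 0 NOR 1 = 0
m7 = Q XOR m4 = 0 XOR 0 = 0
m9 = m5 NOR Q = 0 NOR 0 = 1
m10 = m9 NAND m7 = 1 NAND 0 = 1
m14 = m10 NOR m9 = 1 NOR 1 = 0

m3 = 1  m7 = 0  m14 = 0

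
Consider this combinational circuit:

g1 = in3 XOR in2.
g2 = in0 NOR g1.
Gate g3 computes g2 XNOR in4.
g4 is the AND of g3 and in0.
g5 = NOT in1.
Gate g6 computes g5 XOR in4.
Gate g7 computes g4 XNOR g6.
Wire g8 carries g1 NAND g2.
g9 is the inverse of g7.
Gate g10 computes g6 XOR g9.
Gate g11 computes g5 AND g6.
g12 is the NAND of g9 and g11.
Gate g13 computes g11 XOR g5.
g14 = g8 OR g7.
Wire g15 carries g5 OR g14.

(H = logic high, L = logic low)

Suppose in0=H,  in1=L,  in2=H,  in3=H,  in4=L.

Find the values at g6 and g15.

g1 = in3 XOR in2 = H XOR H = L
g2 = in0 NOR g1 = H NOR L = L
g3 = g2 XNOR in4 = L XNOR L = H
g4 = g3 AND in0 = H AND H = H
g5 = NOT in1 = NOT L = H
g6 = g5 XOR in4 = H XOR L = H
g7 = g4 XNOR g6 = H XNOR H = H
g8 = g1 NAND g2 = L NAND L = H
g14 = g8 OR g7 = H OR H = H
g15 = g5 OR g14 = H OR H = H

g6 = H, g15 = H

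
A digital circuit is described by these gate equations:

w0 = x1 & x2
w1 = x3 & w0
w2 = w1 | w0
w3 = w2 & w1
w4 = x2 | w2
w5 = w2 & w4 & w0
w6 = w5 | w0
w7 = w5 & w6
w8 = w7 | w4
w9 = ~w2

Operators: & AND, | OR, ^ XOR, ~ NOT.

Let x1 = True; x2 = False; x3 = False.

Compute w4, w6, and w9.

w4 = False; w6 = False; w9 = True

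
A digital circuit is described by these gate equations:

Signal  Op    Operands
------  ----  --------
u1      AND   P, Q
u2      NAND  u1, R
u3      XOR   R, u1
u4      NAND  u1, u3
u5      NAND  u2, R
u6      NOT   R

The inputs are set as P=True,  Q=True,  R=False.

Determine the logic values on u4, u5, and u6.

u4 = False, u5 = True, u6 = True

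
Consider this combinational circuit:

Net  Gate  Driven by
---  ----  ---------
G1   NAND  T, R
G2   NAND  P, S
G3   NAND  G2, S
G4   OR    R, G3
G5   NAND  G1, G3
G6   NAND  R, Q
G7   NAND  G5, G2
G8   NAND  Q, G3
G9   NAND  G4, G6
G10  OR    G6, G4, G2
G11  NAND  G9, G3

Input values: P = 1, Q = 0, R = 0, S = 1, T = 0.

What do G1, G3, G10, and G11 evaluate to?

G1 = T NAND R = 0 NAND 0 = 1
G2 = P NAND S = 1 NAND 1 = 0
G3 = G2 NAND S = 0 NAND 1 = 1
G4 = R OR G3 = 0 OR 1 = 1
G6 = R NAND Q = 0 NAND 0 = 1
G9 = G4 NAND G6 = 1 NAND 1 = 0
G10 = G6 OR G4 OR G2 = 1 OR 1 OR 0 = 1
G11 = G9 NAND G3 = 0 NAND 1 = 1

G1 = 1  G3 = 1  G10 = 1  G11 = 1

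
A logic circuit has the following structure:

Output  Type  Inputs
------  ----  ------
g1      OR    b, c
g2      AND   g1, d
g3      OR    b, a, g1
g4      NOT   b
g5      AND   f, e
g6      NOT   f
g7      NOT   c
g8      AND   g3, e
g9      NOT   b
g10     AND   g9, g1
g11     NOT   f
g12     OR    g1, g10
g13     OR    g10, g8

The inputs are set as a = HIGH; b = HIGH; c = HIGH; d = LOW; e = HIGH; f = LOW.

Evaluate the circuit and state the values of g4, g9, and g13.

g4 = LOW, g9 = LOW, g13 = HIGH

g1 = b OR c = HIGH OR HIGH = HIGH
g3 = b OR a OR g1 = HIGH OR HIGH OR HIGH = HIGH
g4 = NOT b = NOT HIGH = LOW
g8 = g3 AND e = HIGH AND HIGH = HIGH
g9 = NOT b = NOT HIGH = LOW
g10 = g9 AND g1 = LOW AND HIGH = LOW
g13 = g10 OR g8 = LOW OR HIGH = HIGH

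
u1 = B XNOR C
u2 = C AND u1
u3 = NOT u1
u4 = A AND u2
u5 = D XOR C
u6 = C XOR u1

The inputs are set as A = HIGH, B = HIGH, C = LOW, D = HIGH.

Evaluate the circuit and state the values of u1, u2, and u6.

u1 = B XNOR C = HIGH XNOR LOW = LOW
u2 = C AND u1 = LOW AND LOW = LOW
u6 = C XOR u1 = LOW XOR LOW = LOW

u1 = LOW, u2 = LOW, u6 = LOW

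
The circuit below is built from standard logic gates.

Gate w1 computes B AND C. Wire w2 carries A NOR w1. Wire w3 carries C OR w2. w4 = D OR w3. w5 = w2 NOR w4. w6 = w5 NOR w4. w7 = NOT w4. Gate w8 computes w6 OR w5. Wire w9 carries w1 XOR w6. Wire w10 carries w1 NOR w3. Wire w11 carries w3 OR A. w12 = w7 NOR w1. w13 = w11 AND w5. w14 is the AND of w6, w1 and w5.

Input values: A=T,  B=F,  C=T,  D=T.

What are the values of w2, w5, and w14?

w1 = B AND C = F AND T = F
w2 = A NOR w1 = T NOR F = F
w3 = C OR w2 = T OR F = T
w4 = D OR w3 = T OR T = T
w5 = w2 NOR w4 = F NOR T = F
w6 = w5 NOR w4 = F NOR T = F
w14 = w6 AND w1 AND w5 = F AND F AND F = F

w2 = F; w5 = F; w14 = F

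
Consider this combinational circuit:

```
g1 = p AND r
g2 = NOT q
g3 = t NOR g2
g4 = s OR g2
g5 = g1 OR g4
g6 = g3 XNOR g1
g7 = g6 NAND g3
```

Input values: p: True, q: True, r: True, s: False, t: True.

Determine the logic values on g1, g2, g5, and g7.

g1 = True  g2 = False  g5 = True  g7 = True

g1 = p AND r = True AND True = True
g2 = NOT q = NOT True = False
g3 = t NOR g2 = True NOR False = False
g4 = s OR g2 = False OR False = False
g5 = g1 OR g4 = True OR False = True
g6 = g3 XNOR g1 = False XNOR True = False
g7 = g6 NAND g3 = False NAND False = True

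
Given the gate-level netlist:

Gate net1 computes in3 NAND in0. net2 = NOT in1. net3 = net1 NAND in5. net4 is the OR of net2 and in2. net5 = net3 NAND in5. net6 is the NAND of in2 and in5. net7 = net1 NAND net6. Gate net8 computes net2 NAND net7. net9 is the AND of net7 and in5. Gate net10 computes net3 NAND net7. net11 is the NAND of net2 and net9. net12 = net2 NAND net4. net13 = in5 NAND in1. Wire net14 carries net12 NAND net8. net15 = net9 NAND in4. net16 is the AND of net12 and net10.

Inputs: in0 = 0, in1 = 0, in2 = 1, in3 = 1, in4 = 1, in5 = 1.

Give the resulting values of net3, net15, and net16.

net1 = in3 NAND in0 = 1 NAND 0 = 1
net2 = NOT in1 = NOT 0 = 1
net3 = net1 NAND in5 = 1 NAND 1 = 0
net4 = net2 OR in2 = 1 OR 1 = 1
net6 = in2 NAND in5 = 1 NAND 1 = 0
net7 = net1 NAND net6 = 1 NAND 0 = 1
net9 = net7 AND in5 = 1 AND 1 = 1
net10 = net3 NAND net7 = 0 NAND 1 = 1
net12 = net2 NAND net4 = 1 NAND 1 = 0
net15 = net9 NAND in4 = 1 NAND 1 = 0
net16 = net12 AND net10 = 0 AND 1 = 0

net3 = 0, net15 = 0, net16 = 0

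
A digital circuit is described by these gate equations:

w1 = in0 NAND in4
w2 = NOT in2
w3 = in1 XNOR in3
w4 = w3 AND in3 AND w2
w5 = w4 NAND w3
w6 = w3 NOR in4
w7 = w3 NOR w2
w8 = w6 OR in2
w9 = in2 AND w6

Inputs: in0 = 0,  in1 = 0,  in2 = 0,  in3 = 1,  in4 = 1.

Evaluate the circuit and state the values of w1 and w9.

w1 = in0 NAND in4 = 0 NAND 1 = 1
w3 = in1 XNOR in3 = 0 XNOR 1 = 0
w6 = w3 NOR in4 = 0 NOR 1 = 0
w9 = in2 AND w6 = 0 AND 0 = 0

w1 = 1, w9 = 0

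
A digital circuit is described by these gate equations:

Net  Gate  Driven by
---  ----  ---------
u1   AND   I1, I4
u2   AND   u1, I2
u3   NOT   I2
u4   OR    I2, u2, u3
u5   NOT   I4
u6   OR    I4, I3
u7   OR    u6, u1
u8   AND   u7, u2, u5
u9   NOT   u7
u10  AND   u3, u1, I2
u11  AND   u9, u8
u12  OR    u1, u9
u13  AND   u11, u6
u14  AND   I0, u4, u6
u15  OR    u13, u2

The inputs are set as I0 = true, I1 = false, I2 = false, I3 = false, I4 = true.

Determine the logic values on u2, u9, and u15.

u2 = false, u9 = false, u15 = false

u1 = I1 AND I4 = false AND true = false
u2 = u1 AND I2 = false AND false = false
u5 = NOT I4 = NOT true = false
u6 = I4 OR I3 = true OR false = true
u7 = u6 OR u1 = true OR false = true
u8 = u7 AND u2 AND u5 = true AND false AND false = false
u9 = NOT u7 = NOT true = false
u11 = u9 AND u8 = false AND false = false
u13 = u11 AND u6 = false AND true = false
u15 = u13 OR u2 = false OR false = false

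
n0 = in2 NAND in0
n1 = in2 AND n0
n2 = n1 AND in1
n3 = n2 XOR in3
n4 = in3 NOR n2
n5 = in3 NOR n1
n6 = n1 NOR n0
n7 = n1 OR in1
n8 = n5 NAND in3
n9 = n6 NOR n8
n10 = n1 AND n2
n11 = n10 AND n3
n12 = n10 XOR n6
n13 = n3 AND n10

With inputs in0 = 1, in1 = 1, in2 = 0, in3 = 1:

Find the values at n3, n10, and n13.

n0 = in2 NAND in0 = 0 NAND 1 = 1
n1 = in2 AND n0 = 0 AND 1 = 0
n2 = n1 AND in1 = 0 AND 1 = 0
n3 = n2 XOR in3 = 0 XOR 1 = 1
n10 = n1 AND n2 = 0 AND 0 = 0
n13 = n3 AND n10 = 1 AND 0 = 0

n3 = 1  n10 = 0  n13 = 0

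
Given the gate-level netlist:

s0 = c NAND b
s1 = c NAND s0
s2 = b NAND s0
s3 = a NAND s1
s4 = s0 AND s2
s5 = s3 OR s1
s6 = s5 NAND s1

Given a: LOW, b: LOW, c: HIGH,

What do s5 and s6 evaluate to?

s0 = c NAND b = HIGH NAND LOW = HIGH
s1 = c NAND s0 = HIGH NAND HIGH = LOW
s3 = a NAND s1 = LOW NAND LOW = HIGH
s5 = s3 OR s1 = HIGH OR LOW = HIGH
s6 = s5 NAND s1 = HIGH NAND LOW = HIGH

s5 = HIGH; s6 = HIGH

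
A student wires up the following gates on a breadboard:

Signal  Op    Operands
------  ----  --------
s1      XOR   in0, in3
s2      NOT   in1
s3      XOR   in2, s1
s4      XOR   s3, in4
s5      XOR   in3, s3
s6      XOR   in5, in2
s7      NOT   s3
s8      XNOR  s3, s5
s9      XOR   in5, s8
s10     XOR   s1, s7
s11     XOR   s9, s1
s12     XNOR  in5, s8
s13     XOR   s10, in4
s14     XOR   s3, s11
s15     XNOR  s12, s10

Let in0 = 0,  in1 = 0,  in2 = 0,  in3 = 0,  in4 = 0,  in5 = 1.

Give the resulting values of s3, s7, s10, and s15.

s3 = 0, s7 = 1, s10 = 1, s15 = 1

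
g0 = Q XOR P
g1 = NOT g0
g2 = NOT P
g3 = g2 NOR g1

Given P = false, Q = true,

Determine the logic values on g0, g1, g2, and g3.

g0 = Q XOR P = true XOR false = true
g1 = NOT g0 = NOT true = false
g2 = NOT P = NOT false = true
g3 = g2 NOR g1 = true NOR false = false

g0 = true  g1 = false  g2 = true  g3 = false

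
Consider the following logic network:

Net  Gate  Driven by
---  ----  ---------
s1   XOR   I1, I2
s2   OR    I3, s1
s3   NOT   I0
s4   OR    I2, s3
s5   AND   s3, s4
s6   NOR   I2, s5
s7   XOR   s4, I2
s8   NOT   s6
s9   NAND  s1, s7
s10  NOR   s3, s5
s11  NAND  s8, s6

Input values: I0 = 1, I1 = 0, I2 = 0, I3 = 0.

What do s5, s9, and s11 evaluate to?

s5 = 0; s9 = 1; s11 = 1

s1 = I1 XOR I2 = 0 XOR 0 = 0
s3 = NOT I0 = NOT 1 = 0
s4 = I2 OR s3 = 0 OR 0 = 0
s5 = s3 AND s4 = 0 AND 0 = 0
s6 = I2 NOR s5 = 0 NOR 0 = 1
s7 = s4 XOR I2 = 0 XOR 0 = 0
s8 = NOT s6 = NOT 1 = 0
s9 = s1 NAND s7 = 0 NAND 0 = 1
s11 = s8 NAND s6 = 0 NAND 1 = 1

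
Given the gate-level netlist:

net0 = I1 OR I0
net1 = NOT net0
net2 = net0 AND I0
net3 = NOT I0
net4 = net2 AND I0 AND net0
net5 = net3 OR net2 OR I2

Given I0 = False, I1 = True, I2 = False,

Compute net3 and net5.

net3 = True  net5 = True

net0 = I1 OR I0 = True OR False = True
net2 = net0 AND I0 = True AND False = False
net3 = NOT I0 = NOT False = True
net5 = net3 OR net2 OR I2 = True OR False OR False = True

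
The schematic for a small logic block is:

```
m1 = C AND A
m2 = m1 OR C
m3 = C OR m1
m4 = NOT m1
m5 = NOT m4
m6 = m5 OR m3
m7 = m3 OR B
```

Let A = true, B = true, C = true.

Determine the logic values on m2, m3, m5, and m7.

m1 = C AND A = true AND true = true
m2 = m1 OR C = true OR true = true
m3 = C OR m1 = true OR true = true
m4 = NOT m1 = NOT true = false
m5 = NOT m4 = NOT false = true
m7 = m3 OR B = true OR true = true

m2 = true, m3 = true, m5 = true, m7 = true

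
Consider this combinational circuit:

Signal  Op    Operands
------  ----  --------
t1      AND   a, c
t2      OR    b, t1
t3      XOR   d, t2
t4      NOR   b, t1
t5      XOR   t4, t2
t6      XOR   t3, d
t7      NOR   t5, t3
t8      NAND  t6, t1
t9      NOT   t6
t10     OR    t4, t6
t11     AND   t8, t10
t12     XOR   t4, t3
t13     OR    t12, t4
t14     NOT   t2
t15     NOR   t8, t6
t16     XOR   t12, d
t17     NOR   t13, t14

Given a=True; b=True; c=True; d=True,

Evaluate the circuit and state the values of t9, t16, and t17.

t1 = a AND c = True AND True = True
t2 = b OR t1 = True OR True = True
t3 = d XOR t2 = True XOR True = False
t4 = b NOR t1 = True NOR True = False
t6 = t3 XOR d = False XOR True = True
t9 = NOT t6 = NOT True = False
t12 = t4 XOR t3 = False XOR False = False
t13 = t12 OR t4 = False OR False = False
t14 = NOT t2 = NOT True = False
t16 = t12 XOR d = False XOR True = True
t17 = t13 NOR t14 = False NOR False = True

t9 = False; t16 = True; t17 = True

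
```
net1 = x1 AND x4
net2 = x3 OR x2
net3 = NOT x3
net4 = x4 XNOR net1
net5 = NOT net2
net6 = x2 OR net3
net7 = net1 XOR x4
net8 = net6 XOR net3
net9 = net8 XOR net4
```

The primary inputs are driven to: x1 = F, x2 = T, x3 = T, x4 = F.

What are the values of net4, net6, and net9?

net4 = T; net6 = T; net9 = F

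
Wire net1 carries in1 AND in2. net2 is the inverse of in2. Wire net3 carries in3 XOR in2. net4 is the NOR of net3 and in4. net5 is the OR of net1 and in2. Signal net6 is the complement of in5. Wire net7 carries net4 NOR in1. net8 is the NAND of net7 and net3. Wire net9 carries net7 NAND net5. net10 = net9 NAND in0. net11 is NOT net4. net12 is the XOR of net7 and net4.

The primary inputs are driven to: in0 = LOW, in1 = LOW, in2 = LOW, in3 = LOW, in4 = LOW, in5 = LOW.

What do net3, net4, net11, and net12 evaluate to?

net3 = in3 XOR in2 = LOW XOR LOW = LOW
net4 = net3 NOR in4 = LOW NOR LOW = HIGH
net7 = net4 NOR in1 = HIGH NOR LOW = LOW
net11 = NOT net4 = NOT HIGH = LOW
net12 = net7 XOR net4 = LOW XOR HIGH = HIGH

net3 = LOW, net4 = HIGH, net11 = LOW, net12 = HIGH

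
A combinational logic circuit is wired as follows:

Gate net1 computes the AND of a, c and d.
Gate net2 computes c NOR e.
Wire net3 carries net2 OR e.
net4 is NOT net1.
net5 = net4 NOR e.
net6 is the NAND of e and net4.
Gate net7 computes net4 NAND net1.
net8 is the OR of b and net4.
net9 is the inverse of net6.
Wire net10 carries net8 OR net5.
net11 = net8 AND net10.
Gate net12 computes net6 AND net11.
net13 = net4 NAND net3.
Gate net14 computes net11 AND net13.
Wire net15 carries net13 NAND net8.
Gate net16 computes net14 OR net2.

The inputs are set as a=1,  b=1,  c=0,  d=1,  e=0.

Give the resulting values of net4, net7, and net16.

net4 = 1, net7 = 1, net16 = 1

net1 = a AND c AND d = 1 AND 0 AND 1 = 0
net2 = c NOR e = 0 NOR 0 = 1
net3 = net2 OR e = 1 OR 0 = 1
net4 = NOT net1 = NOT 0 = 1
net5 = net4 NOR e = 1 NOR 0 = 0
net7 = net4 NAND net1 = 1 NAND 0 = 1
net8 = b OR net4 = 1 OR 1 = 1
net10 = net8 OR net5 = 1 OR 0 = 1
net11 = net8 AND net10 = 1 AND 1 = 1
net13 = net4 NAND net3 = 1 NAND 1 = 0
net14 = net11 AND net13 = 1 AND 0 = 0
net16 = net14 OR net2 = 0 OR 1 = 1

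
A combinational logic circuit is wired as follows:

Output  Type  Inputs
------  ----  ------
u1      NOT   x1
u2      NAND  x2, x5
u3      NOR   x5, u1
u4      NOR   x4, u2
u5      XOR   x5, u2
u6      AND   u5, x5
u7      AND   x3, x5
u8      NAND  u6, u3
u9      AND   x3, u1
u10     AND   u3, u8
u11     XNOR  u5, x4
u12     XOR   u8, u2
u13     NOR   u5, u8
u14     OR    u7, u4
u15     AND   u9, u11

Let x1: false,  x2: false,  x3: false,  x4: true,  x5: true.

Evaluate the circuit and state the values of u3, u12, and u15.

u1 = NOT x1 = NOT false = true
u2 = x2 NAND x5 = false NAND true = true
u3 = x5 NOR u1 = true NOR true = false
u5 = x5 XOR u2 = true XOR true = false
u6 = u5 AND x5 = false AND true = false
u8 = u6 NAND u3 = false NAND false = true
u9 = x3 AND u1 = false AND true = false
u11 = u5 XNOR x4 = false XNOR true = false
u12 = u8 XOR u2 = true XOR true = false
u15 = u9 AND u11 = false AND false = false

u3 = false, u12 = false, u15 = false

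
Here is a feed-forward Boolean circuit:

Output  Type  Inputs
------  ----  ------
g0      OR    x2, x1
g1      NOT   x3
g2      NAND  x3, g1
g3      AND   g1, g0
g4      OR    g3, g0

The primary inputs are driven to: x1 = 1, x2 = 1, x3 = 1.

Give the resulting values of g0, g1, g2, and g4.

g0 = x2 OR x1 = 1 OR 1 = 1
g1 = NOT x3 = NOT 1 = 0
g2 = x3 NAND g1 = 1 NAND 0 = 1
g3 = g1 AND g0 = 0 AND 1 = 0
g4 = g3 OR g0 = 0 OR 1 = 1

g0 = 1; g1 = 0; g2 = 1; g4 = 1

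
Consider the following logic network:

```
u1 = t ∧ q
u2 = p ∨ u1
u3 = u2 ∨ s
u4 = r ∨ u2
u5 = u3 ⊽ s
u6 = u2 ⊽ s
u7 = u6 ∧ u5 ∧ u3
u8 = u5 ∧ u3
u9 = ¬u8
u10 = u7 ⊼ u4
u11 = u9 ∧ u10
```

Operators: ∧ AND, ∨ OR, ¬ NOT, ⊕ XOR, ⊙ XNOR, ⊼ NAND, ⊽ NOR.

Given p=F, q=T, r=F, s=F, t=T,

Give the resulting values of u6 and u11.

u6 = F  u11 = T

u1 = t AND q = T AND T = T
u2 = p OR u1 = F OR T = T
u3 = u2 OR s = T OR F = T
u4 = r OR u2 = F OR T = T
u5 = u3 NOR s = T NOR F = F
u6 = u2 NOR s = T NOR F = F
u7 = u6 AND u5 AND u3 = F AND F AND T = F
u8 = u5 AND u3 = F AND T = F
u9 = NOT u8 = NOT F = T
u10 = u7 NAND u4 = F NAND T = T
u11 = u9 AND u10 = T AND T = T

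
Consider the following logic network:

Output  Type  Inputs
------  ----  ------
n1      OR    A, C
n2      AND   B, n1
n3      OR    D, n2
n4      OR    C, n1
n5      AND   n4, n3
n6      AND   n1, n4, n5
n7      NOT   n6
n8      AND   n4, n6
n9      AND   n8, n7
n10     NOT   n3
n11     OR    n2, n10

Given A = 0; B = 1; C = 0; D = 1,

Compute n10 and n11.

n1 = A OR C = 0 OR 0 = 0
n2 = B AND n1 = 1 AND 0 = 0
n3 = D OR n2 = 1 OR 0 = 1
n10 = NOT n3 = NOT 1 = 0
n11 = n2 OR n10 = 0 OR 0 = 0

n10 = 0, n11 = 0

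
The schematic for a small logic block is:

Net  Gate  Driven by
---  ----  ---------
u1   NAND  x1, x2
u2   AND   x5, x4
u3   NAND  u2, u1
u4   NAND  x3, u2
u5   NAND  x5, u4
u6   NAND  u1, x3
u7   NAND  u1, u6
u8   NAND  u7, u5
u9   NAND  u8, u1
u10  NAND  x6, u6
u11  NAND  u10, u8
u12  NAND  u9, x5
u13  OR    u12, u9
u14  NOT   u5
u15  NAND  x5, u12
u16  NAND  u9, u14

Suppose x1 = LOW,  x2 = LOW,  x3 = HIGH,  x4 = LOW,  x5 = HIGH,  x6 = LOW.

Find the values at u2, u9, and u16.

u2 = LOW; u9 = LOW; u16 = HIGH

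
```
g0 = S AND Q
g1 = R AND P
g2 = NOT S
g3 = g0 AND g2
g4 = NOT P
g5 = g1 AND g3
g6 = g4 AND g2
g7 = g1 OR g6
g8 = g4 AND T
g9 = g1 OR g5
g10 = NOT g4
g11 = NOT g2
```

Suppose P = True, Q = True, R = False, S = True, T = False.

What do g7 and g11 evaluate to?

g7 = False, g11 = True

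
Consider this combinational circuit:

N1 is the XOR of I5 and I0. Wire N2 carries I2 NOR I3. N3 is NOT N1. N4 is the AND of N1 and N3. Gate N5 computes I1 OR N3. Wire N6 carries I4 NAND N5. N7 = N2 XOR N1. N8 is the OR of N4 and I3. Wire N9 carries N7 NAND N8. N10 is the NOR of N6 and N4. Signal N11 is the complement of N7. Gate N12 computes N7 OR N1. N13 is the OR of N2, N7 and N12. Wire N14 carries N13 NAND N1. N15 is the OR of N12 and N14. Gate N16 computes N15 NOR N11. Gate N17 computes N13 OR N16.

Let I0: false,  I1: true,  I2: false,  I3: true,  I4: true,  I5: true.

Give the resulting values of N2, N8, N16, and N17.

N2 = false  N8 = true  N16 = false  N17 = true

N1 = I5 XOR I0 = true XOR false = true
N2 = I2 NOR I3 = false NOR true = false
N3 = NOT N1 = NOT true = false
N4 = N1 AND N3 = true AND false = false
N7 = N2 XOR N1 = false XOR true = true
N8 = N4 OR I3 = false OR true = true
N11 = NOT N7 = NOT true = false
N12 = N7 OR N1 = true OR true = true
N13 = N2 OR N7 OR N12 = false OR true OR true = true
N14 = N13 NAND N1 = true NAND true = false
N15 = N12 OR N14 = true OR false = true
N16 = N15 NOR N11 = true NOR false = false
N17 = N13 OR N16 = true OR false = true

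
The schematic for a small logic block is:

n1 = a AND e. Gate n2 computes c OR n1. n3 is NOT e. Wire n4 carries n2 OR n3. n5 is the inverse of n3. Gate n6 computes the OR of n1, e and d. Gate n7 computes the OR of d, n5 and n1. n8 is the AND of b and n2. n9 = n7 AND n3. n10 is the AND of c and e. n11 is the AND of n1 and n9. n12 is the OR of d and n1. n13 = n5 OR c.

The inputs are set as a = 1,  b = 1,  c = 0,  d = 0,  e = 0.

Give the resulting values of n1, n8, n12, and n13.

n1 = 0; n8 = 0; n12 = 0; n13 = 0

n1 = a AND e = 1 AND 0 = 0
n2 = c OR n1 = 0 OR 0 = 0
n3 = NOT e = NOT 0 = 1
n5 = NOT n3 = NOT 1 = 0
n8 = b AND n2 = 1 AND 0 = 0
n12 = d OR n1 = 0 OR 0 = 0
n13 = n5 OR c = 0 OR 0 = 0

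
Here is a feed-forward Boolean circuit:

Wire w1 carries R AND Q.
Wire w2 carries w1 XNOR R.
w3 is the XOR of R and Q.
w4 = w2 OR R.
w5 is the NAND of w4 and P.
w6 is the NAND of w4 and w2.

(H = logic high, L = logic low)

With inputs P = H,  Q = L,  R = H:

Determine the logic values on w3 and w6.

w3 = H, w6 = H

w1 = R AND Q = H AND L = L
w2 = w1 XNOR R = L XNOR H = L
w3 = R XOR Q = H XOR L = H
w4 = w2 OR R = L OR H = H
w6 = w4 NAND w2 = H NAND L = H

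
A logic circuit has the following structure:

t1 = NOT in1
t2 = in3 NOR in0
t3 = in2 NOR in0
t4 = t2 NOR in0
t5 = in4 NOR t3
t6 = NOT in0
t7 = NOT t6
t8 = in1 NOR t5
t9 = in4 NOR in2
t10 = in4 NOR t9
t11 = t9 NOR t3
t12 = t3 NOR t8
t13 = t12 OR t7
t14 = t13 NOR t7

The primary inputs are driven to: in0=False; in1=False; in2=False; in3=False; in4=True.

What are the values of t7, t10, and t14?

t7 = False  t10 = False  t14 = True

t3 = in2 NOR in0 = False NOR False = True
t5 = in4 NOR t3 = True NOR True = False
t6 = NOT in0 = NOT False = True
t7 = NOT t6 = NOT True = False
t8 = in1 NOR t5 = False NOR False = True
t9 = in4 NOR in2 = True NOR False = False
t10 = in4 NOR t9 = True NOR False = False
t12 = t3 NOR t8 = True NOR True = False
t13 = t12 OR t7 = False OR False = False
t14 = t13 NOR t7 = False NOR False = True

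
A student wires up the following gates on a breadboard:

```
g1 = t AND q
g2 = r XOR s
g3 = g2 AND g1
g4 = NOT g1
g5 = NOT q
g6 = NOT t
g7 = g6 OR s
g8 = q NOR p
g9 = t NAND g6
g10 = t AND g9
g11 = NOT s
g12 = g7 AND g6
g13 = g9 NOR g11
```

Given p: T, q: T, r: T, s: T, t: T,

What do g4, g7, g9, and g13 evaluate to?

g1 = t AND q = T AND T = T
g4 = NOT g1 = NOT T = F
g6 = NOT t = NOT T = F
g7 = g6 OR s = F OR T = T
g9 = t NAND g6 = T NAND F = T
g11 = NOT s = NOT T = F
g13 = g9 NOR g11 = T NOR F = F

g4 = F; g7 = T; g9 = T; g13 = F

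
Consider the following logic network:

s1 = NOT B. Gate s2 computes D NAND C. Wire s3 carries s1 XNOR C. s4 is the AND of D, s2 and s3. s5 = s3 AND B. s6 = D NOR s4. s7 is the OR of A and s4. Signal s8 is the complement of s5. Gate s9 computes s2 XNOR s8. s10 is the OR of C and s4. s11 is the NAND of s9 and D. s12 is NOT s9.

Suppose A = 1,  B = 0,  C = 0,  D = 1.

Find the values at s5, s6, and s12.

s1 = NOT B = NOT 0 = 1
s2 = D NAND C = 1 NAND 0 = 1
s3 = s1 XNOR C = 1 XNOR 0 = 0
s4 = D AND s2 AND s3 = 1 AND 1 AND 0 = 0
s5 = s3 AND B = 0 AND 0 = 0
s6 = D NOR s4 = 1 NOR 0 = 0
s8 = NOT s5 = NOT 0 = 1
s9 = s2 XNOR s8 = 1 XNOR 1 = 1
s12 = NOT s9 = NOT 1 = 0

s5 = 0; s6 = 0; s12 = 0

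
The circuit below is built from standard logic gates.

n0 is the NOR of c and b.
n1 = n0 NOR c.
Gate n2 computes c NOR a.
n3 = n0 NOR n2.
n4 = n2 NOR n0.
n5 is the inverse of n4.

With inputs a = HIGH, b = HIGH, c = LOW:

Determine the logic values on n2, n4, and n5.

n2 = LOW  n4 = HIGH  n5 = LOW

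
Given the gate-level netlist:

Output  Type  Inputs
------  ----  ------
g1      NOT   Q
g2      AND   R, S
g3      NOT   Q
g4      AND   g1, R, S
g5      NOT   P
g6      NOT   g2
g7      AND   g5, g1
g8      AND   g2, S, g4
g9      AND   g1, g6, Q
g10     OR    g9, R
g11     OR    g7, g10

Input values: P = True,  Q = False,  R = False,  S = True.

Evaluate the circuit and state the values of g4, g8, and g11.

g4 = False  g8 = False  g11 = False

g1 = NOT Q = NOT False = True
g2 = R AND S = False AND True = False
g4 = g1 AND R AND S = True AND False AND True = False
g5 = NOT P = NOT True = False
g6 = NOT g2 = NOT False = True
g7 = g5 AND g1 = False AND True = False
g8 = g2 AND S AND g4 = False AND True AND False = False
g9 = g1 AND g6 AND Q = True AND True AND False = False
g10 = g9 OR R = False OR False = False
g11 = g7 OR g10 = False OR False = False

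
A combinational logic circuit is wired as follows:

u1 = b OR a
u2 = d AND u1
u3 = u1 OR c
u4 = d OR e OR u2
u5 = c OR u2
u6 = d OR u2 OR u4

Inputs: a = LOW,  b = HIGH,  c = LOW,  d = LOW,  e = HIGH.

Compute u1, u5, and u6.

u1 = HIGH  u5 = LOW  u6 = HIGH

u1 = b OR a = HIGH OR LOW = HIGH
u2 = d AND u1 = LOW AND HIGH = LOW
u4 = d OR e OR u2 = LOW OR HIGH OR LOW = HIGH
u5 = c OR u2 = LOW OR LOW = LOW
u6 = d OR u2 OR u4 = LOW OR LOW OR HIGH = HIGH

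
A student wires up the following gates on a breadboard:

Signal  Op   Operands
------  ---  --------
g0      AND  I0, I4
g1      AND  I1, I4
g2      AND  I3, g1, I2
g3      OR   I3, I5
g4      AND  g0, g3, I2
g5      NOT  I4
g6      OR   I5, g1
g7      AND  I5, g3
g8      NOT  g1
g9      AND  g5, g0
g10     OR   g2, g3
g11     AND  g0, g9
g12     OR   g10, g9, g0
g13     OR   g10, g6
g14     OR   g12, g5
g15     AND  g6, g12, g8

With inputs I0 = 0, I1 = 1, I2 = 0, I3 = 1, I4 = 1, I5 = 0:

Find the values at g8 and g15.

g8 = 0, g15 = 0

g0 = I0 AND I4 = 0 AND 1 = 0
g1 = I1 AND I4 = 1 AND 1 = 1
g2 = I3 AND g1 AND I2 = 1 AND 1 AND 0 = 0
g3 = I3 OR I5 = 1 OR 0 = 1
g5 = NOT I4 = NOT 1 = 0
g6 = I5 OR g1 = 0 OR 1 = 1
g8 = NOT g1 = NOT 1 = 0
g9 = g5 AND g0 = 0 AND 0 = 0
g10 = g2 OR g3 = 0 OR 1 = 1
g12 = g10 OR g9 OR g0 = 1 OR 0 OR 0 = 1
g15 = g6 AND g12 AND g8 = 1 AND 1 AND 0 = 0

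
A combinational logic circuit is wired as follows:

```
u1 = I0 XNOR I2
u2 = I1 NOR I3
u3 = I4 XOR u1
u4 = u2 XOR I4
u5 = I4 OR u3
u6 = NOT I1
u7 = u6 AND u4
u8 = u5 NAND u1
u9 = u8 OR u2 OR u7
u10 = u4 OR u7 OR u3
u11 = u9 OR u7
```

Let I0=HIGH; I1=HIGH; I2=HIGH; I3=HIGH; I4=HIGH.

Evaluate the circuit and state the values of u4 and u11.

u4 = HIGH, u11 = LOW

u1 = I0 XNOR I2 = HIGH XNOR HIGH = HIGH
u2 = I1 NOR I3 = HIGH NOR HIGH = LOW
u3 = I4 XOR u1 = HIGH XOR HIGH = LOW
u4 = u2 XOR I4 = LOW XOR HIGH = HIGH
u5 = I4 OR u3 = HIGH OR LOW = HIGH
u6 = NOT I1 = NOT HIGH = LOW
u7 = u6 AND u4 = LOW AND HIGH = LOW
u8 = u5 NAND u1 = HIGH NAND HIGH = LOW
u9 = u8 OR u2 OR u7 = LOW OR LOW OR LOW = LOW
u11 = u9 OR u7 = LOW OR LOW = LOW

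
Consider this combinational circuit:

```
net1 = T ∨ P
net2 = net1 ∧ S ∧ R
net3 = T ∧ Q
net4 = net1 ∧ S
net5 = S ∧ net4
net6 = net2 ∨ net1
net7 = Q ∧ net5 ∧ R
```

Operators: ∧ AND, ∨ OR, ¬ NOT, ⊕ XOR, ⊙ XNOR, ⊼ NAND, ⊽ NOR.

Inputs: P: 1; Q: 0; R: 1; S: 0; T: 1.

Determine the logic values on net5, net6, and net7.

net1 = T OR P = 1 OR 1 = 1
net2 = net1 AND S AND R = 1 AND 0 AND 1 = 0
net4 = net1 AND S = 1 AND 0 = 0
net5 = S AND net4 = 0 AND 0 = 0
net6 = net2 OR net1 = 0 OR 1 = 1
net7 = Q AND net5 AND R = 0 AND 0 AND 1 = 0

net5 = 0; net6 = 1; net7 = 0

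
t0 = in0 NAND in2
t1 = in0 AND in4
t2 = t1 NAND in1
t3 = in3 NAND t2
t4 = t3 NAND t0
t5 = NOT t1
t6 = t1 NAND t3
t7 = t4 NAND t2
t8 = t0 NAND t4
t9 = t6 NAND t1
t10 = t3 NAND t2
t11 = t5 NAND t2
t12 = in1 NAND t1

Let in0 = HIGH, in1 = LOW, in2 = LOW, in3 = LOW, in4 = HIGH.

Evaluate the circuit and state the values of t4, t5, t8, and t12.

t0 = in0 NAND in2 = HIGH NAND LOW = HIGH
t1 = in0 AND in4 = HIGH AND HIGH = HIGH
t2 = t1 NAND in1 = HIGH NAND LOW = HIGH
t3 = in3 NAND t2 = LOW NAND HIGH = HIGH
t4 = t3 NAND t0 = HIGH NAND HIGH = LOW
t5 = NOT t1 = NOT HIGH = LOW
t8 = t0 NAND t4 = HIGH NAND LOW = HIGH
t12 = in1 NAND t1 = LOW NAND HIGH = HIGH

t4 = LOW, t5 = LOW, t8 = HIGH, t12 = HIGH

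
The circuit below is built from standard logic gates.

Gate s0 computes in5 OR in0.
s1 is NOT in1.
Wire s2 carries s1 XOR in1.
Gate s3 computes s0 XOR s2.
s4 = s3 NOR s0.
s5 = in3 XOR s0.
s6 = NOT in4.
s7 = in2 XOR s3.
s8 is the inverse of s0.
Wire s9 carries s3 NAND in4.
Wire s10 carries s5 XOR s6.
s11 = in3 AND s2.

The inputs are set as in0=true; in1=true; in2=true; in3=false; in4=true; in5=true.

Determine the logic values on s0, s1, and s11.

s0 = in5 OR in0 = true OR true = true
s1 = NOT in1 = NOT true = false
s2 = s1 XOR in1 = false XOR true = true
s11 = in3 AND s2 = false AND true = false

s0 = true, s1 = false, s11 = false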